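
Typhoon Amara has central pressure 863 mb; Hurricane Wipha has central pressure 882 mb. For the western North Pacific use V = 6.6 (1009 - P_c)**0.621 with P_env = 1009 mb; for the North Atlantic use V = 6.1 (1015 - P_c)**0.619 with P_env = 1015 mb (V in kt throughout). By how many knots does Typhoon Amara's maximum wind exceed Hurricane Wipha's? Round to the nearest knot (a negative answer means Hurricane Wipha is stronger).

20 kt

Typhoon Amara: ΔP = 146; V ≈ 6.6 × 146^0.621 ≈ 145.75 kt.
Hurricane Wipha: ΔP = 133; V ≈ 6.1 × 133^0.619 ≈ 125.89 kt.
Difference ≈ 145.75 − 125.89 = 19.86 → 20 kt.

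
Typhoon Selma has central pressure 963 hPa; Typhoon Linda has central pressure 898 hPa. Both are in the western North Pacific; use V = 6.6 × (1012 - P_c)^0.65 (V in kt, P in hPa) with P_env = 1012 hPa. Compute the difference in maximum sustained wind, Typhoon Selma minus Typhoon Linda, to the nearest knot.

Typhoon Selma: ΔP = 49; V ≈ 6.6 × 49^0.65 ≈ 82.83 kt.
Typhoon Linda: ΔP = 114; V ≈ 6.6 × 114^0.65 ≈ 143.39 kt.
Difference ≈ 82.83 − 143.39 = -60.56 → -61 kt.

-61 kt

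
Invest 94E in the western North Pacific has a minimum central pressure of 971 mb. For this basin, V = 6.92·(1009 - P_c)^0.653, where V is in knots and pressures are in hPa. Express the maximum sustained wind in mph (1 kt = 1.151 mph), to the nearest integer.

ΔP = 1009 − 971 = 38 mb.
V ≈ 6.92 × 38^0.653 = 6.92 × 10.755 ≈ 74.423 kt.
74.423 × 1.151 ≈ 85.66 mph → 86 mph.

86 mph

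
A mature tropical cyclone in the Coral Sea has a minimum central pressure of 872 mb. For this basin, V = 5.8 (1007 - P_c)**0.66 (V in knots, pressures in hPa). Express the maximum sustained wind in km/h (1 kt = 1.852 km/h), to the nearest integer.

274 km/h

ΔP = 1007 − 872 = 135 mb.
V ≈ 5.8 × 135^0.66 = 5.8 × 25.469 ≈ 147.723 kt.
147.723 × 1.852 ≈ 273.58 km/h → 274 km/h.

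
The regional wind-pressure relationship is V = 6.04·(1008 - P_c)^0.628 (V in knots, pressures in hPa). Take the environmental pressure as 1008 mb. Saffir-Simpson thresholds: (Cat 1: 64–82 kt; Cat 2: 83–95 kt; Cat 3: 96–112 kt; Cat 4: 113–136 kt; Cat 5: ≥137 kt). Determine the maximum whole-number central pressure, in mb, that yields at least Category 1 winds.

Category 1 begins at V = 64 kt.
Required ΔP = (64/6.04)^(1/0.628) = 10.596^1.592 ≈ 42.89 mb.
P_c ≤ 1008 − 42.89 = 965.11, so the highest integer P_c is 965 mb.

965 mb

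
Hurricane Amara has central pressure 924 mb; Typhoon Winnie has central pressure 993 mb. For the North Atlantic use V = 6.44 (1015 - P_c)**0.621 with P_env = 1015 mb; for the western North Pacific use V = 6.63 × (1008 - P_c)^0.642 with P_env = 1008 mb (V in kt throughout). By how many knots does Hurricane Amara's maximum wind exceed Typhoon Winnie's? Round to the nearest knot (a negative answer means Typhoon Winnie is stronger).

68 kt

Hurricane Amara: ΔP = 91; V ≈ 6.44 × 91^0.621 ≈ 106.04 kt.
Typhoon Winnie: ΔP = 15; V ≈ 6.63 × 15^0.642 ≈ 37.72 kt.
Difference ≈ 106.04 − 37.72 = 68.32 → 68 kt.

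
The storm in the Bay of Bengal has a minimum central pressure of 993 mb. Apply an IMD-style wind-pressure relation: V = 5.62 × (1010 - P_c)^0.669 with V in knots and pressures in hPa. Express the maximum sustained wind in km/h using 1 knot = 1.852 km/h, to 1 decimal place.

ΔP = 1010 − 993 = 17 mb.
V ≈ 5.62 × 17^0.669 = 5.62 × 6.655 ≈ 37.403 kt.
37.403 × 1.852 ≈ 69.27 km/h → 69.3 km/h.

69.3 km/h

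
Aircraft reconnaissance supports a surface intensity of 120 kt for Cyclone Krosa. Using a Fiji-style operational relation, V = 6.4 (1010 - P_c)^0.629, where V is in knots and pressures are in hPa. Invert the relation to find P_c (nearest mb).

904 mb

ΔP = (V / 6.4)^(1/0.629) = (120/6.4)^1.590.
120/6.4 = 18.750; 18.750^1.590 ≈ 105.65 mb.
P_c = 1010 − 105.65 = 904.35 ≈ 904 mb.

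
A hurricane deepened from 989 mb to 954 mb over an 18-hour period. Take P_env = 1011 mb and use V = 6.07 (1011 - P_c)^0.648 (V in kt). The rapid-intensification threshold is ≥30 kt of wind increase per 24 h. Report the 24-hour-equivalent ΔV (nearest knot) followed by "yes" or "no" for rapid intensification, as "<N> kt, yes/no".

51 kt, yes

V₁: ΔP = 22, V ≈ 6.07 × 22^0.648 ≈ 44.99 kt.
V₂: ΔP = 57, V ≈ 6.07 × 57^0.648 ≈ 83.37 kt.
ΔV over 18 h = 38.38 kt → 24 h equivalent = 38.38 × 24/18 ≈ 51.17 kt.
51 kt ≥ 30 kt ⇒ rapid intensification.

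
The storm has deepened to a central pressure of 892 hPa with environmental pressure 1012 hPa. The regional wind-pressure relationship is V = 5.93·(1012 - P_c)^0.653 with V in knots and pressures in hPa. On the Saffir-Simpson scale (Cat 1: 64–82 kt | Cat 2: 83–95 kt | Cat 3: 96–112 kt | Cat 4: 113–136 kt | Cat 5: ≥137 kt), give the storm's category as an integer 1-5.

ΔP = 1012 − 892 = 120 hPa.
V ≈ 5.93 × 120^0.653 = 5.93 × 22.79 ≈ 135 kt.
135 kt falls in the Category 4 band.

4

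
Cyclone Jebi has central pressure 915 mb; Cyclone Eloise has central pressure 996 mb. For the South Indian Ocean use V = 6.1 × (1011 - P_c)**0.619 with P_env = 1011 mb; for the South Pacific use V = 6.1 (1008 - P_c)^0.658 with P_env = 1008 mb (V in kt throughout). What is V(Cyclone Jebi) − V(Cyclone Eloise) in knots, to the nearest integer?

72 kt

Cyclone Jebi: ΔP = 96; V ≈ 6.1 × 96^0.619 ≈ 102.89 kt.
Cyclone Eloise: ΔP = 12; V ≈ 6.1 × 12^0.658 ≈ 31.29 kt.
Difference ≈ 102.89 − 31.29 = 71.60 → 72 kt.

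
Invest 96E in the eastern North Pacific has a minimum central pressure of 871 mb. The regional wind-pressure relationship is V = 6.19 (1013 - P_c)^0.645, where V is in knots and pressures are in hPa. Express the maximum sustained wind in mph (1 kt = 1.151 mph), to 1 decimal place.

174.2 mph

ΔP = 1013 − 871 = 142 mb.
V ≈ 6.19 × 142^0.645 = 6.19 × 24.447 ≈ 151.327 kt.
151.327 × 1.151 ≈ 174.18 mph → 174.2 mph.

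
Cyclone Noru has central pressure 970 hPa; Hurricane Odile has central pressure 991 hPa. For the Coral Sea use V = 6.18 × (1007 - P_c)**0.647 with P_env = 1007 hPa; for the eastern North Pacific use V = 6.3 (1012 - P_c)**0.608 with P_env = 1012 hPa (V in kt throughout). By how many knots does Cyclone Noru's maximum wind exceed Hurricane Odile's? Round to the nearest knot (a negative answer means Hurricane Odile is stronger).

24 kt

Cyclone Noru: ΔP = 37; V ≈ 6.18 × 37^0.647 ≈ 63.92 kt.
Hurricane Odile: ΔP = 21; V ≈ 6.3 × 21^0.608 ≈ 40.11 kt.
Difference ≈ 63.92 − 40.11 = 23.81 → 24 kt.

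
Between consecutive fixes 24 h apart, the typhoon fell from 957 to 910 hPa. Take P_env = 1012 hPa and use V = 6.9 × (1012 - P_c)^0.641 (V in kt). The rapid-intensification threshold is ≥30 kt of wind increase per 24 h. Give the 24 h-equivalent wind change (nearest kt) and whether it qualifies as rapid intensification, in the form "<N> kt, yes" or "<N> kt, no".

44 kt, yes

V₁: ΔP = 55, V ≈ 6.9 × 55^0.641 ≈ 90.04 kt.
V₂: ΔP = 102, V ≈ 6.9 × 102^0.641 ≈ 133.77 kt.
ΔV over 24 h = 43.73 kt → 24 h equivalent = 43.73 × 24/24 ≈ 43.73 kt.
44 kt ≥ 30 kt ⇒ rapid intensification.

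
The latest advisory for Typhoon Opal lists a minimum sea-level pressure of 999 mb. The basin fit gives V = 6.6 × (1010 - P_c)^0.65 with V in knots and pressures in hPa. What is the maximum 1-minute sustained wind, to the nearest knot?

31 kt

ΔP = 1010 − 999 = 11 mb.
11^0.65 ≈ 4.752.
V ≈ 6.6 × 4.752 ≈ 31.4 kt.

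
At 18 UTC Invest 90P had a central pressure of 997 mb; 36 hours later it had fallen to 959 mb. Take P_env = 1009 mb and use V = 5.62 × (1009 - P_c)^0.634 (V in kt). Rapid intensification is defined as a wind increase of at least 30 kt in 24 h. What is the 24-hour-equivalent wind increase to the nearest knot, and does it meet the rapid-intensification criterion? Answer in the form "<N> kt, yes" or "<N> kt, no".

27 kt, no

V₁: ΔP = 12, V ≈ 5.62 × 12^0.634 ≈ 27.16 kt.
V₂: ΔP = 50, V ≈ 5.62 × 50^0.634 ≈ 67.12 kt.
ΔV over 36 h = 39.96 kt → 24 h equivalent = 39.96 × 24/36 ≈ 26.64 kt.
27 kt < 30 kt ⇒ not rapid intensification.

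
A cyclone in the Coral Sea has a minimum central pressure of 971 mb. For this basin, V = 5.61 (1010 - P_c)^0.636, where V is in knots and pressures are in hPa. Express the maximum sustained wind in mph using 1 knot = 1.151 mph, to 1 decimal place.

66.4 mph

ΔP = 1010 − 971 = 39 mb.
V ≈ 5.61 × 39^0.636 = 5.61 × 10.278 ≈ 57.661 kt.
57.661 × 1.151 ≈ 66.37 mph → 66.4 mph.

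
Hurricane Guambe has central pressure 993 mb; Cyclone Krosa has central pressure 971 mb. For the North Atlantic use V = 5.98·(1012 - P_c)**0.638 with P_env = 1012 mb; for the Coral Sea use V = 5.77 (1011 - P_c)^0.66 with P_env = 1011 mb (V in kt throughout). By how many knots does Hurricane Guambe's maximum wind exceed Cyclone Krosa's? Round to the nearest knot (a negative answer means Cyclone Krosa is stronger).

Hurricane Guambe: ΔP = 19; V ≈ 5.98 × 19^0.638 ≈ 39.13 kt.
Cyclone Krosa: ΔP = 40; V ≈ 5.77 × 40^0.66 ≈ 65.85 kt.
Difference ≈ 39.13 − 65.85 = -26.72 → -27 kt.

-27 kt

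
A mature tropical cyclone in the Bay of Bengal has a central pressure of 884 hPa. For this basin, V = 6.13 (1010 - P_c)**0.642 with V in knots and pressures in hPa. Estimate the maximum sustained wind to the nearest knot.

ΔP = 1010 − 884 = 126 hPa.
126^0.642 ≈ 22.307.
V ≈ 6.13 × 22.307 ≈ 136.7 kt.

137 kt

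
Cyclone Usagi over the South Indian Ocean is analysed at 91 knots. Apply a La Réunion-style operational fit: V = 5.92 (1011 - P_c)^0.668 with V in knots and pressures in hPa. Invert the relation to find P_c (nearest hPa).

951 hPa

ΔP = (V / 5.92)^(1/0.668) = (91/5.92)^1.497.
91/5.92 = 15.372; 15.372^1.497 ≈ 59.78 hPa.
P_c = 1011 − 59.78 = 951.22 ≈ 951 hPa.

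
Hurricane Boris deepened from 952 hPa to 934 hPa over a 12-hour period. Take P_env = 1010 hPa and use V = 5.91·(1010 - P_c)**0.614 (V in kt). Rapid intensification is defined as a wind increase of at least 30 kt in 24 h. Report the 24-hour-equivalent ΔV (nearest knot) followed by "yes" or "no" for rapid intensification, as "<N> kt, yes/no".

26 kt, no

V₁: ΔP = 58, V ≈ 5.91 × 58^0.614 ≈ 71.50 kt.
V₂: ΔP = 76, V ≈ 5.91 × 76^0.614 ≈ 84.41 kt.
ΔV over 12 h = 12.91 kt → 24 h equivalent = 12.91 × 24/12 ≈ 25.82 kt.
26 kt < 30 kt ⇒ not rapid intensification.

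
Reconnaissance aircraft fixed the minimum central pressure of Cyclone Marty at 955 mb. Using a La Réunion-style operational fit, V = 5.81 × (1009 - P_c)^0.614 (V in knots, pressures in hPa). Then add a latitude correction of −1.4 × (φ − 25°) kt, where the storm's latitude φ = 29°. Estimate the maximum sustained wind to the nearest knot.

62 kt

ΔP = 1009 − 955 = 54 mb.
54^0.614 ≈ 11.579.
V ≈ 5.81 × 11.579 ≈ 67.3 kt.
Latitude correction: −1.4 × (29 − 25) = -5.6 kt.
Corrected V ≈ 61.7 kt → 62 kt.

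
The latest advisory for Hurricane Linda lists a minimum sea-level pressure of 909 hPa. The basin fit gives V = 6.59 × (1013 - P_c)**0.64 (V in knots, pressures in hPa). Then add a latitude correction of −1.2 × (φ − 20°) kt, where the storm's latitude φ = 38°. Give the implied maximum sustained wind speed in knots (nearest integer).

ΔP = 1013 − 909 = 104 hPa.
104^0.64 ≈ 19.539.
V ≈ 6.59 × 19.539 ≈ 128.8 kt.
Latitude correction: −1.2 × (38 − 20) = -21.6 kt.
Corrected V ≈ 107.2 kt → 107 kt.

107 kt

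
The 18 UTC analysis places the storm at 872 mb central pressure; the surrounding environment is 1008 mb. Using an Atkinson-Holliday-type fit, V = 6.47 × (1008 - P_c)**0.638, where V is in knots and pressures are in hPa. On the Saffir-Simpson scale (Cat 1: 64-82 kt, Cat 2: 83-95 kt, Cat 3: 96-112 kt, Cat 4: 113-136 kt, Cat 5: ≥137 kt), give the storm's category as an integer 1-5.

5

ΔP = 1008 − 872 = 136 mb.
V ≈ 6.47 × 136^0.638 = 6.47 × 22.97 ≈ 149 kt.
149 kt falls in the Category 5 band.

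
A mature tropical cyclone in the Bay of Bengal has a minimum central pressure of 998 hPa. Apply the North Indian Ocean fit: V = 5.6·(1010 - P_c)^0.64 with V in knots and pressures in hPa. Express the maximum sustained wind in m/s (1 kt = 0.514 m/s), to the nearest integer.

ΔP = 1010 − 998 = 12 hPa.
V ≈ 5.6 × 12^0.64 = 5.6 × 4.905 ≈ 27.470 kt.
27.470 × 0.514 ≈ 14.12 m/s → 14 m/s.

14 m/s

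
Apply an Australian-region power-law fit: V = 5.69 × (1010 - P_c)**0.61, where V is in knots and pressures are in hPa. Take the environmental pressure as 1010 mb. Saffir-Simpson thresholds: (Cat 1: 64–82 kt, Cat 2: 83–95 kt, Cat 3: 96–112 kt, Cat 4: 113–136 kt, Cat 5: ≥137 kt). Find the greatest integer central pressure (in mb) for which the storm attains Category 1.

957 mb

Category 1 begins at V = 64 kt.
Required ΔP = (64/5.69)^(1/0.61) = 11.248^1.639 ≈ 52.85 mb.
P_c ≤ 1010 − 52.85 = 957.15, so the highest integer P_c is 957 mb.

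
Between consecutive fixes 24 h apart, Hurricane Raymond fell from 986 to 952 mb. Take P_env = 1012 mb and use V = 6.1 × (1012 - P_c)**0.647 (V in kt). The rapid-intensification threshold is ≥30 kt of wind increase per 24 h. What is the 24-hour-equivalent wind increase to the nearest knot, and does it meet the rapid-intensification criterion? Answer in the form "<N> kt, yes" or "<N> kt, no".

V₁: ΔP = 26, V ≈ 6.1 × 26^0.647 ≈ 50.21 kt.
V₂: ΔP = 60, V ≈ 6.1 × 60^0.647 ≈ 86.26 kt.
ΔV over 24 h = 36.05 kt → 24 h equivalent = 36.05 × 24/24 ≈ 36.05 kt.
36 kt ≥ 30 kt ⇒ rapid intensification.

36 kt, yes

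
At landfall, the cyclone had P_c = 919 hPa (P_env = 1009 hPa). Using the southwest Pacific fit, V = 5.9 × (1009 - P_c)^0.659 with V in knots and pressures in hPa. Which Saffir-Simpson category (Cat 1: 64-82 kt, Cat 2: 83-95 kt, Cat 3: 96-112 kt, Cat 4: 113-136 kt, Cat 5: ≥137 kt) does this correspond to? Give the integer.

4

ΔP = 1009 − 919 = 90 hPa.
V ≈ 5.9 × 90^0.659 = 5.9 × 19.40 ≈ 114 kt.
114 kt falls in the Category 4 band.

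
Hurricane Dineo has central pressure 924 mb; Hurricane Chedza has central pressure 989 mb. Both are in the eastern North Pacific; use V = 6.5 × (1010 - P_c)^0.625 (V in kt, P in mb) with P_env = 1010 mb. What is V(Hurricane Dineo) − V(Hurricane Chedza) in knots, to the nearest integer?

Hurricane Dineo: ΔP = 86; V ≈ 6.5 × 86^0.625 ≈ 105.19 kt.
Hurricane Chedza: ΔP = 21; V ≈ 6.5 × 21^0.625 ≈ 43.58 kt.
Difference ≈ 105.19 − 43.58 = 61.61 → 62 kt.

62 kt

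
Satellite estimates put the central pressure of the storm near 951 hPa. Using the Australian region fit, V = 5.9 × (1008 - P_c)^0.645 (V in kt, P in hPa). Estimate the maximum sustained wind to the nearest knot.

80 kt

ΔP = 1008 − 951 = 57 hPa.
57^0.645 ≈ 13.569.
V ≈ 5.9 × 13.569 ≈ 80.1 kt.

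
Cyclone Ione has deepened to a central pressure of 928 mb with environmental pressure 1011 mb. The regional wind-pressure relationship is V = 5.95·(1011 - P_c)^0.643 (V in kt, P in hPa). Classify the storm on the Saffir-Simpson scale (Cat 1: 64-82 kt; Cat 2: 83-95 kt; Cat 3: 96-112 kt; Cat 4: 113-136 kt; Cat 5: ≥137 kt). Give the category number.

3

ΔP = 1011 − 928 = 83 mb.
V ≈ 5.95 × 83^0.643 = 5.95 × 17.14 ≈ 102 kt.
102 kt falls in the Category 3 band.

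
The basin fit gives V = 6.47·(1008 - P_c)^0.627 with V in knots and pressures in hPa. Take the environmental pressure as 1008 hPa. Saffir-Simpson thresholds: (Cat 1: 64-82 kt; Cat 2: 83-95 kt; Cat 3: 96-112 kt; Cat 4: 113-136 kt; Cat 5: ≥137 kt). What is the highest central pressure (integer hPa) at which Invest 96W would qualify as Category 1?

969 hPa

Category 1 begins at V = 64 kt.
Required ΔP = (64/6.47)^(1/0.627) = 9.892^1.595 ≈ 38.67 hPa.
P_c ≤ 1008 − 38.67 = 969.33, so the highest integer P_c is 969 hPa.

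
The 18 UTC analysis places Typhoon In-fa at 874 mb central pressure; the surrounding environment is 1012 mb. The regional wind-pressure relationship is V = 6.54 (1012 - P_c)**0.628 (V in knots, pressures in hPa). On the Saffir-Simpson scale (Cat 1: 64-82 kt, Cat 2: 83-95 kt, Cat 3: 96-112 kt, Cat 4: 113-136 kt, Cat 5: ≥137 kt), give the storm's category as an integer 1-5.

5

ΔP = 1012 − 874 = 138 mb.
V ≈ 6.54 × 138^0.628 = 6.54 × 22.07 ≈ 144 kt.
144 kt falls in the Category 5 band.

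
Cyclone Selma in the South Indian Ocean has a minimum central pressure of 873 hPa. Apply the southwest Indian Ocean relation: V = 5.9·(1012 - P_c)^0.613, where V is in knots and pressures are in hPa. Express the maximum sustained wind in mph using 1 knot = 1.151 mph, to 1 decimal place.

139.8 mph

ΔP = 1012 − 873 = 139 hPa.
V ≈ 5.9 × 139^0.613 = 5.9 × 20.591 ≈ 121.484 kt.
121.484 × 1.151 ≈ 139.83 mph → 139.8 mph.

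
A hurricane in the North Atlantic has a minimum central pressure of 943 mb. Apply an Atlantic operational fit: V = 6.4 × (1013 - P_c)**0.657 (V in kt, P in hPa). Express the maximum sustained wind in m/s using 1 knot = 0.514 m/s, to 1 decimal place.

53.6 m/s

ΔP = 1013 − 943 = 70 mb.
V ≈ 6.4 × 70^0.657 = 6.4 × 16.302 ≈ 104.330 kt.
104.330 × 0.514 ≈ 53.63 m/s → 53.6 m/s.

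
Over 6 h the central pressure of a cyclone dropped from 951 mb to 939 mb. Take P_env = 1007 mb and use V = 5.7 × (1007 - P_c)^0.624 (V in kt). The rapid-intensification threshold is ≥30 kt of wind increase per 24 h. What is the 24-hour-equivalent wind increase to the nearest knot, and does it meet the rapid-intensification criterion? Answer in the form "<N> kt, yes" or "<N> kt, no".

36 kt, yes

V₁: ΔP = 56, V ≈ 5.7 × 56^0.624 ≈ 70.27 kt.
V₂: ΔP = 68, V ≈ 5.7 × 68^0.624 ≈ 79.32 kt.
ΔV over 6 h = 9.05 kt → 24 h equivalent = 9.05 × 24/6 ≈ 36.20 kt.
36 kt ≥ 30 kt ⇒ rapid intensification.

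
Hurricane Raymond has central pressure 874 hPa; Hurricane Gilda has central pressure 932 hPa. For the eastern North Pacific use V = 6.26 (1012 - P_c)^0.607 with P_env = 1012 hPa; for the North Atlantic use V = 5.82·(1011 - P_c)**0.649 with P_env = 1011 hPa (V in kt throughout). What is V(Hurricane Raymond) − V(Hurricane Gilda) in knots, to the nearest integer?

Hurricane Raymond: ΔP = 138; V ≈ 6.26 × 138^0.607 ≈ 124.59 kt.
Hurricane Gilda: ΔP = 79; V ≈ 5.82 × 79^0.649 ≈ 99.19 kt.
Difference ≈ 124.59 − 99.19 = 25.40 → 25 kt.

25 kt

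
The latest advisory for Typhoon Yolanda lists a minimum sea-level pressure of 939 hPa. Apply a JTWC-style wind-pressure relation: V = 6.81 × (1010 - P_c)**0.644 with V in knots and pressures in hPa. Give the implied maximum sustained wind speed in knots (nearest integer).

ΔP = 1010 − 939 = 71 hPa.
71^0.644 ≈ 15.567.
V ≈ 6.81 × 15.567 ≈ 106.0 kt.

106 kt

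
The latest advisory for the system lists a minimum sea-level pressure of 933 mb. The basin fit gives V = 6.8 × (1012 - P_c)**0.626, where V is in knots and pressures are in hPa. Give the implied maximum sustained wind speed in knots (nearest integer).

105 kt

ΔP = 1012 − 933 = 79 mb.
79^0.626 ≈ 15.414.
V ≈ 6.8 × 15.414 ≈ 104.8 kt.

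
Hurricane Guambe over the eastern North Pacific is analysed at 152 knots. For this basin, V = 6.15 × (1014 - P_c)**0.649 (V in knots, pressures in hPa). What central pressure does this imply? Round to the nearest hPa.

874 hPa

ΔP = (V / 6.15)^(1/0.649) = (152/6.15)^1.541.
152/6.15 = 24.715; 24.715^1.541 ≈ 140.07 hPa.
P_c = 1014 − 140.07 = 873.93 ≈ 874 hPa.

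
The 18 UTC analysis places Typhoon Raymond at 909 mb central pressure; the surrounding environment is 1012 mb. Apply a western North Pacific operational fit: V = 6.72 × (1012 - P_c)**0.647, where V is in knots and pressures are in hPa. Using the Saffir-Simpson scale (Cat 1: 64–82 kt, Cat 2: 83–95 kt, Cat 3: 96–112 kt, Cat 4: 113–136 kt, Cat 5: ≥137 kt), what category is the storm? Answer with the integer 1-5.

4

ΔP = 1012 − 909 = 103 mb.
V ≈ 6.72 × 103^0.647 = 6.72 × 20.06 ≈ 135 kt.
135 kt falls in the Category 4 band.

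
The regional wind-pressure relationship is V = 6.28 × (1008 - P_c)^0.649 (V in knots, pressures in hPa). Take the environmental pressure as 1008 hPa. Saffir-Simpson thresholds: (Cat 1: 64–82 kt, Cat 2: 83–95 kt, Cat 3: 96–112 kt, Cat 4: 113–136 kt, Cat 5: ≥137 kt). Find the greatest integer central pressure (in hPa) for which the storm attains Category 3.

941 hPa

Category 3 begins at V = 96 kt.
Required ΔP = (96/6.28)^(1/0.649) = 15.287^1.541 ≈ 66.81 hPa.
P_c ≤ 1008 − 66.81 = 941.19, so the highest integer P_c is 941 hPa.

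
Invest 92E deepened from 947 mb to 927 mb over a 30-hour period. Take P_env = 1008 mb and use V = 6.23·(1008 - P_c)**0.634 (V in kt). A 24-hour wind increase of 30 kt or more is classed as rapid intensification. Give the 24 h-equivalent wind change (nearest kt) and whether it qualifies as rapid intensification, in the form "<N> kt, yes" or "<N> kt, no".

13 kt, no

V₁: ΔP = 61, V ≈ 6.23 × 61^0.634 ≈ 84.41 kt.
V₂: ΔP = 81, V ≈ 6.23 × 81^0.634 ≈ 101.03 kt.
ΔV over 30 h = 16.62 kt → 24 h equivalent = 16.62 × 24/30 ≈ 13.30 kt.
13 kt < 30 kt ⇒ not rapid intensification.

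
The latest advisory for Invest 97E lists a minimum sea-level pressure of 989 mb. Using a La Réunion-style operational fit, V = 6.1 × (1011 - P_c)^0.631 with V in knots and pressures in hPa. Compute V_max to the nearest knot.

ΔP = 1011 − 989 = 22 mb.
22^0.631 ≈ 7.032.
V ≈ 6.1 × 7.032 ≈ 42.9 kt.

43 kt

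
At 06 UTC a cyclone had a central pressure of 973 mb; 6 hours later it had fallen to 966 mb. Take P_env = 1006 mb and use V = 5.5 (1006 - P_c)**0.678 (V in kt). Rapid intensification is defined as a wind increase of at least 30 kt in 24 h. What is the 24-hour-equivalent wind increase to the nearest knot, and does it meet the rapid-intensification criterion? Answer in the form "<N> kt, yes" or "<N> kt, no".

33 kt, yes

V₁: ΔP = 33, V ≈ 5.5 × 33^0.678 ≈ 58.87 kt.
V₂: ΔP = 40, V ≈ 5.5 × 40^0.678 ≈ 67.07 kt.
ΔV over 6 h = 8.20 kt → 24 h equivalent = 8.20 × 24/6 ≈ 32.80 kt.
33 kt ≥ 30 kt ⇒ rapid intensification.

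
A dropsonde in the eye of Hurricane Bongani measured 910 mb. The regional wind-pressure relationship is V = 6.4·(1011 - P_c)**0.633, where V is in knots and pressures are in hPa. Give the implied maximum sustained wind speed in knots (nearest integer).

ΔP = 1011 − 910 = 101 mb.
101^0.633 ≈ 18.567.
V ≈ 6.4 × 18.567 ≈ 118.8 kt.

119 kt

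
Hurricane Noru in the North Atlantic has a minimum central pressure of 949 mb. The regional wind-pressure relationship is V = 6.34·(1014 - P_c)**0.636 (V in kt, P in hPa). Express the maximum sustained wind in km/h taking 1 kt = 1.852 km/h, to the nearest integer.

ΔP = 1014 − 949 = 65 mb.
V ≈ 6.34 × 65^0.636 = 6.34 × 14.224 ≈ 90.178 kt.
90.178 × 1.852 ≈ 167.01 km/h → 167 km/h.

167 km/h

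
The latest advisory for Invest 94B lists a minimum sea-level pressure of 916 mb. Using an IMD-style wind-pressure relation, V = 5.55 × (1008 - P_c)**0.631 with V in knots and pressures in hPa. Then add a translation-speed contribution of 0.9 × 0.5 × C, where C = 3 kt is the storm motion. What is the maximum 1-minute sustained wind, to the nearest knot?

ΔP = 1008 − 916 = 92 mb.
92^0.631 ≈ 17.344.
V ≈ 5.55 × 17.344 ≈ 96.3 kt.
Translation term: 0.9 × 0.5 × 3 = 1.35 kt.
Corrected V ≈ 97.65 kt → 98 kt.

98 kt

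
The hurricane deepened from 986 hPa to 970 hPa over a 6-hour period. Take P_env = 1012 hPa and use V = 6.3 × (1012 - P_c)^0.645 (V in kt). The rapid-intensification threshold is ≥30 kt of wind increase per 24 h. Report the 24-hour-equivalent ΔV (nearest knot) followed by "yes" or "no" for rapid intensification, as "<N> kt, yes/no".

75 kt, yes

V₁: ΔP = 26, V ≈ 6.3 × 26^0.645 ≈ 51.52 kt.
V₂: ΔP = 42, V ≈ 6.3 × 42^0.645 ≈ 70.20 kt.
ΔV over 6 h = 18.68 kt → 24 h equivalent = 18.68 × 24/6 ≈ 74.72 kt.
75 kt ≥ 30 kt ⇒ rapid intensification.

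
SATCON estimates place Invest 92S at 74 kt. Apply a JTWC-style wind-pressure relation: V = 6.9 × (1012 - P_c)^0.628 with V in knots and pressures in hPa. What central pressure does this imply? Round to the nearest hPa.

ΔP = (V / 6.9)^(1/0.628) = (74/6.9)^1.592.
74/6.9 = 10.725; 10.725^1.592 ≈ 43.73 hPa.
P_c = 1012 − 43.73 = 968.27 ≈ 968 hPa.

968 hPa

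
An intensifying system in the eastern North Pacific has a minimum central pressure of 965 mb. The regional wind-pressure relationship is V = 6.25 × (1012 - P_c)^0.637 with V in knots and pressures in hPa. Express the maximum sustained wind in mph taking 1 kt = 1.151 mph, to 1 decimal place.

83.6 mph

ΔP = 1012 − 965 = 47 mb.
V ≈ 6.25 × 47^0.637 = 6.25 × 11.618 ≈ 72.612 kt.
72.612 × 1.151 ≈ 83.58 mph → 83.6 mph.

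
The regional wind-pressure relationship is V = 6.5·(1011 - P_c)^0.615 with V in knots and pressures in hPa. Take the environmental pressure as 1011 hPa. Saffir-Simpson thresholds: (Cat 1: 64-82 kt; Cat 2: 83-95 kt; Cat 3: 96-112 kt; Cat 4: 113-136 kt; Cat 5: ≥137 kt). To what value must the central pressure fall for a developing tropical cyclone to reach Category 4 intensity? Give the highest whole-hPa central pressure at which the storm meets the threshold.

907 hPa

Category 4 begins at V = 113 kt.
Required ΔP = (113/6.5)^(1/0.615) = 17.385^1.626 ≈ 103.88 hPa.
P_c ≤ 1011 − 103.88 = 907.12, so the highest integer P_c is 907 hPa.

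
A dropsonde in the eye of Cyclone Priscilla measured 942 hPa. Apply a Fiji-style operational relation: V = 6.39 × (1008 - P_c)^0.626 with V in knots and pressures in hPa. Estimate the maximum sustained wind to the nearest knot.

88 kt

ΔP = 1008 − 942 = 66 hPa.
66^0.626 ≈ 13.773.
V ≈ 6.39 × 13.773 ≈ 88.0 kt.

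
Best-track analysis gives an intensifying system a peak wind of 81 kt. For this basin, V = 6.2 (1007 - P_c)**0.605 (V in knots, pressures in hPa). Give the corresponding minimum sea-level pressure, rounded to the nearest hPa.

937 hPa

ΔP = (V / 6.2)^(1/0.605) = (81/6.2)^1.653.
81/6.2 = 13.065; 13.065^1.653 ≈ 69.95 hPa.
P_c = 1007 − 69.95 = 937.05 ≈ 937 hPa.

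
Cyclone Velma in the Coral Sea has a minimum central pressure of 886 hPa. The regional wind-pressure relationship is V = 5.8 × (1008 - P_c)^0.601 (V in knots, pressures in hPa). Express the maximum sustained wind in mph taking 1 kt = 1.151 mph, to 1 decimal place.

119.8 mph

ΔP = 1008 − 886 = 122 hPa.
V ≈ 5.8 × 122^0.601 = 5.8 × 17.943 ≈ 104.071 kt.
104.071 × 1.151 ≈ 119.79 mph → 119.8 mph.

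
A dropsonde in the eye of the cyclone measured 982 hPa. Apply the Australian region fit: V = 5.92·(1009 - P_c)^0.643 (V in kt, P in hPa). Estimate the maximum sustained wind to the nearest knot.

49 kt

ΔP = 1009 − 982 = 27 hPa.
27^0.643 ≈ 8.325.
V ≈ 5.92 × 8.325 ≈ 49.3 kt.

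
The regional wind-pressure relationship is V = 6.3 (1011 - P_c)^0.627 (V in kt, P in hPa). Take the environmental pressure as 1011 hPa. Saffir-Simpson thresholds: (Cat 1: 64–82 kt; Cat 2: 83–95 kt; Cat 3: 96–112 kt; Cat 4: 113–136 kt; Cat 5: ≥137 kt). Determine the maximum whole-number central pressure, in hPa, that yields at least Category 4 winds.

911 hPa

Category 4 begins at V = 113 kt.
Required ΔP = (113/6.3)^(1/0.627) = 17.937^1.595 ≈ 99.90 hPa.
P_c ≤ 1011 − 99.90 = 911.10, so the highest integer P_c is 911 hPa.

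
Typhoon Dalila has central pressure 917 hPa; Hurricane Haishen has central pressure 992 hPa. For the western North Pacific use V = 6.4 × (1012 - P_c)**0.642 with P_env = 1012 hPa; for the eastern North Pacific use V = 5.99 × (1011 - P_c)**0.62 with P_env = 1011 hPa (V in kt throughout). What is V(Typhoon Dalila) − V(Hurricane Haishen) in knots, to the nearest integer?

82 kt

Typhoon Dalila: ΔP = 95; V ≈ 6.4 × 95^0.642 ≈ 119.09 kt.
Hurricane Haishen: ΔP = 19; V ≈ 5.99 × 19^0.62 ≈ 37.18 kt.
Difference ≈ 119.09 − 37.18 = 81.91 → 82 kt.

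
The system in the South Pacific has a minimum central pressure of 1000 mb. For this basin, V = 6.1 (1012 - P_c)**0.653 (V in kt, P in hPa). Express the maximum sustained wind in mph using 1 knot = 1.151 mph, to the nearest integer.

36 mph

ΔP = 1012 − 1000 = 12 mb.
V ≈ 6.1 × 12^0.653 = 6.1 × 5.066 ≈ 30.905 kt.
30.905 × 1.151 ≈ 35.57 mph → 36 mph.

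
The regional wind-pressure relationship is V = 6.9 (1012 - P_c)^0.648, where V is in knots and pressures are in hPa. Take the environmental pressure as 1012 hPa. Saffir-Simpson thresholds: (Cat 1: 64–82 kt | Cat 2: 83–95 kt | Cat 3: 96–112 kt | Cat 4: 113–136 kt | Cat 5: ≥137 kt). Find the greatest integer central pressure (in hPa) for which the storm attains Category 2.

965 hPa

Category 2 begins at V = 83 kt.
Required ΔP = (83/6.9)^(1/0.648) = 12.029^1.543 ≈ 46.45 hPa.
P_c ≤ 1012 − 46.45 = 965.55, so the highest integer P_c is 965 hPa.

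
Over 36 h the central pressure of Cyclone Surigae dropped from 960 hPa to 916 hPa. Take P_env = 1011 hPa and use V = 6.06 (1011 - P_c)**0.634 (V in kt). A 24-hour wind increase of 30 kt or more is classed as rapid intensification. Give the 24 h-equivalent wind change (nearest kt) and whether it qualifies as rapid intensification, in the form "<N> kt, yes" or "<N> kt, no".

24 kt, no

V₁: ΔP = 51, V ≈ 6.06 × 51^0.634 ≈ 73.29 kt.
V₂: ΔP = 95, V ≈ 6.06 × 95^0.634 ≈ 108.73 kt.
ΔV over 36 h = 35.44 kt → 24 h equivalent = 35.44 × 24/36 ≈ 23.63 kt.
24 kt < 30 kt ⇒ not rapid intensification.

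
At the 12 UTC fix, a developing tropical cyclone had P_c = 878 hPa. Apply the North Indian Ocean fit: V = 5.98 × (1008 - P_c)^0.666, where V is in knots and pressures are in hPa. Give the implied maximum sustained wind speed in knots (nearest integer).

153 kt

ΔP = 1008 − 878 = 130 hPa.
130^0.666 ≈ 25.579.
V ≈ 5.98 × 25.579 ≈ 153.0 kt.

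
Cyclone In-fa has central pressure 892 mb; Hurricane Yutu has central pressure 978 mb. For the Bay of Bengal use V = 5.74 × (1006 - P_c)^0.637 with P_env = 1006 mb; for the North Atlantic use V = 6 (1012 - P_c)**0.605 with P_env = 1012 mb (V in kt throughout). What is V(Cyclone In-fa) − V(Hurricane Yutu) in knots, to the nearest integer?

67 kt

Cyclone In-fa: ΔP = 114; V ≈ 5.74 × 114^0.637 ≈ 117.26 kt.
Hurricane Yutu: ΔP = 34; V ≈ 6 × 34^0.605 ≈ 50.66 kt.
Difference ≈ 117.26 − 50.66 = 66.60 → 67 kt.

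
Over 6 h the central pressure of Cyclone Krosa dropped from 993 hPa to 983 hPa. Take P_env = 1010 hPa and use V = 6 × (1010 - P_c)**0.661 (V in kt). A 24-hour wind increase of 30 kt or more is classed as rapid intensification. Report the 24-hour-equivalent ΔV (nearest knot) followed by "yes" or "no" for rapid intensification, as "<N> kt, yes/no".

V₁: ΔP = 17, V ≈ 6 × 17^0.661 ≈ 39.04 kt.
V₂: ΔP = 27, V ≈ 6 × 27^0.661 ≈ 53.00 kt.
ΔV over 6 h = 13.96 kt → 24 h equivalent = 13.96 × 24/6 ≈ 55.84 kt.
56 kt ≥ 30 kt ⇒ rapid intensification.

56 kt, yes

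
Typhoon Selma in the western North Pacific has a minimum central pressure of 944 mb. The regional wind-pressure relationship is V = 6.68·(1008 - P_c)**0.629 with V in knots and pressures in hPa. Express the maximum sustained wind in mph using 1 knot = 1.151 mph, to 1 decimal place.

105.2 mph

ΔP = 1008 − 944 = 64 mb.
V ≈ 6.68 × 64^0.629 = 6.68 × 13.680 ≈ 91.383 kt.
91.383 × 1.151 ≈ 105.18 mph → 105.2 mph.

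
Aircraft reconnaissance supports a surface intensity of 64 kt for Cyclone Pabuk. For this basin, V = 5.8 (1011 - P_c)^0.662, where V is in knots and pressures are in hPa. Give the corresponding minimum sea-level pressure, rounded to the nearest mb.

973 mb

ΔP = (V / 5.8)^(1/0.662) = (64/5.8)^1.511.
64/5.8 = 11.034; 11.034^1.511 ≈ 37.60 mb.
P_c = 1011 − 37.60 = 973.40 ≈ 973 mb.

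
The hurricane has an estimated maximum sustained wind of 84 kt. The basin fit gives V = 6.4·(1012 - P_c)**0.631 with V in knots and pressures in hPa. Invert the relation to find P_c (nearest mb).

ΔP = (V / 6.4)^(1/0.631) = (84/6.4)^1.585.
84/6.4 = 13.125; 13.125^1.585 ≈ 59.15 mb.
P_c = 1012 − 59.15 = 952.85 ≈ 953 mb.

953 mb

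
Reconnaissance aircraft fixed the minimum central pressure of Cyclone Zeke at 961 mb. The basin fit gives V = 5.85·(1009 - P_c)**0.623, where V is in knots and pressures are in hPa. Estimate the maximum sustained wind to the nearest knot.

65 kt

ΔP = 1009 − 961 = 48 mb.
48^0.623 ≈ 11.154.
V ≈ 5.85 × 11.154 ≈ 65.2 kt.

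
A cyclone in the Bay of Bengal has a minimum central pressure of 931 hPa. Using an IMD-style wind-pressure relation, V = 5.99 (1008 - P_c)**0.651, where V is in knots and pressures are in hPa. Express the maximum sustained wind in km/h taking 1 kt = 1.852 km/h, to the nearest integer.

ΔP = 1008 − 931 = 77 hPa.
V ≈ 5.99 × 77^0.651 = 5.99 × 16.909 ≈ 101.282 kt.
101.282 × 1.852 ≈ 187.57 km/h → 188 km/h.

188 km/h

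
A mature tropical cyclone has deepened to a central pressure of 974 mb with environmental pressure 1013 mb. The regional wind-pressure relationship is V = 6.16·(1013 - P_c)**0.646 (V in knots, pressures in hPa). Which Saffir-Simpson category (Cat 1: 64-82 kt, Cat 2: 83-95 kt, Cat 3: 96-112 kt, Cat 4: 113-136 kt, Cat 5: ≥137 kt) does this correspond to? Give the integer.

ΔP = 1013 − 974 = 39 mb.
V ≈ 6.16 × 39^0.646 = 6.16 × 10.66 ≈ 66 kt.
66 kt falls in the Category 1 band.

1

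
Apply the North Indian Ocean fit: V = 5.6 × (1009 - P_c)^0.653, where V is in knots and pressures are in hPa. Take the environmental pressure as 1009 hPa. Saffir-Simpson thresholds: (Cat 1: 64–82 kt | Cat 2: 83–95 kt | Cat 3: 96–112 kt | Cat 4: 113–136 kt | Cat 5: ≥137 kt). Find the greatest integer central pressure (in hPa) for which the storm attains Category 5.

Category 5 begins at V = 137 kt.
Required ΔP = (137/5.6)^(1/0.653) = 24.464^1.531 ≈ 133.78 hPa.
P_c ≤ 1009 − 133.78 = 875.22, so the highest integer P_c is 875 hPa.

875 hPa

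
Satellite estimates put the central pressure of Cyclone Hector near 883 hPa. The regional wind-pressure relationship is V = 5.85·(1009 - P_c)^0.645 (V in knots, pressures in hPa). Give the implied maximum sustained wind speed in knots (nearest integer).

ΔP = 1009 − 883 = 126 hPa.
126^0.645 ≈ 22.633.
V ≈ 5.85 × 22.633 ≈ 132.4 kt.

132 kt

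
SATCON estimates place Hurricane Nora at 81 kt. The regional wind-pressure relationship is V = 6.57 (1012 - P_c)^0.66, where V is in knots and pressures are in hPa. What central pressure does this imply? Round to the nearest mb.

967 mb

ΔP = (V / 6.57)^(1/0.66) = (81/6.57)^1.515.
81/6.57 = 12.329; 12.329^1.515 ≈ 44.97 mb.
P_c = 1012 − 44.97 = 967.03 ≈ 967 mb.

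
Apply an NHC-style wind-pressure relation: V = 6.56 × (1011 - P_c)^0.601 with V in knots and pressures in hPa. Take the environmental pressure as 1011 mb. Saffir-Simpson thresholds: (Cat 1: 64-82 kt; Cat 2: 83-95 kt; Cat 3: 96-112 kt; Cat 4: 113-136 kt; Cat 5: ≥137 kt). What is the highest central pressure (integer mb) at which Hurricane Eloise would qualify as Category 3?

924 mb

Category 3 begins at V = 96 kt.
Required ΔP = (96/6.56)^(1/0.601) = 14.634^1.664 ≈ 86.91 mb.
P_c ≤ 1011 − 86.91 = 924.09, so the highest integer P_c is 924 mb.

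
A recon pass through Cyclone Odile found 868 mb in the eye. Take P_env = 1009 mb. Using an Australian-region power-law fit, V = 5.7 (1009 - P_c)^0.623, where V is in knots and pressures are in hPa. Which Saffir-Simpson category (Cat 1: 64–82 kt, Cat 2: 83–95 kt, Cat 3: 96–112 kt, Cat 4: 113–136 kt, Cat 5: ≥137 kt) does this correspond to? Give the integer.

ΔP = 1009 − 868 = 141 mb.
V ≈ 5.7 × 141^0.623 = 5.7 × 21.83 ≈ 124 kt.
124 kt falls in the Category 4 band.

4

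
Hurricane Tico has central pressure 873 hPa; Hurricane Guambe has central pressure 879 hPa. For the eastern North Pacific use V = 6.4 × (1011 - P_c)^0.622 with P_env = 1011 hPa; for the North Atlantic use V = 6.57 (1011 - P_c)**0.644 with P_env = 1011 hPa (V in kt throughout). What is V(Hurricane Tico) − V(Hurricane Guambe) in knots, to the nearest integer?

Hurricane Tico: ΔP = 138; V ≈ 6.4 × 138^0.622 ≈ 137.15 kt.
Hurricane Guambe: ΔP = 132; V ≈ 6.57 × 132^0.644 ≈ 152.48 kt.
Difference ≈ 137.15 − 152.48 = -15.33 → -15 kt.

-15 kt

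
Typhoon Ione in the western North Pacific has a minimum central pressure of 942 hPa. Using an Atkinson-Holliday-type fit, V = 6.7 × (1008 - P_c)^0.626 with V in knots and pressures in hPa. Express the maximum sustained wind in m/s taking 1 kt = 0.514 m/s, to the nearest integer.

47 m/s

ΔP = 1008 − 942 = 66 hPa.
V ≈ 6.7 × 66^0.626 = 6.7 × 13.773 ≈ 92.280 kt.
92.280 × 0.514 ≈ 47.43 m/s → 47 m/s.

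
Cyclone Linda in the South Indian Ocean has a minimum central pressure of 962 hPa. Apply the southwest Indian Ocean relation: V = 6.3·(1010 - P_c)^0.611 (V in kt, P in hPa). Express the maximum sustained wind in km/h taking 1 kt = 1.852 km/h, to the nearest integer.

124 km/h

ΔP = 1010 − 962 = 48 hPa.
V ≈ 6.3 × 48^0.611 = 6.3 × 10.647 ≈ 67.078 kt.
67.078 × 1.852 ≈ 124.23 km/h → 124 km/h.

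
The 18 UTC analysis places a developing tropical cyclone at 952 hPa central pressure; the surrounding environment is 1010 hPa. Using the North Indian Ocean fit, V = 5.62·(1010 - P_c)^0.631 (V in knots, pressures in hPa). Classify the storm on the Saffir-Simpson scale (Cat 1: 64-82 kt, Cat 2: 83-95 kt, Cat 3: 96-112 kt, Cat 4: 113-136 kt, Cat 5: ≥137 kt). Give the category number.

ΔP = 1010 − 952 = 58 hPa.
V ≈ 5.62 × 58^0.631 = 5.62 × 12.96 ≈ 73 kt.
73 kt falls in the Category 1 band.

1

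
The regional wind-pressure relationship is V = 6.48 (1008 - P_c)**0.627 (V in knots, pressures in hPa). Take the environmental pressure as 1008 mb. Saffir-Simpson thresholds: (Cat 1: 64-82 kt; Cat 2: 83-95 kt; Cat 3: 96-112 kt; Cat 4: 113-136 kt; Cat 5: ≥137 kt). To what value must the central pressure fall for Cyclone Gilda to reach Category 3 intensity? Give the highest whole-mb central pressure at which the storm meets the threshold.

934 mb

Category 3 begins at V = 96 kt.
Required ΔP = (96/6.48)^(1/0.627) = 14.815^1.595 ≈ 73.64 mb.
P_c ≤ 1008 − 73.64 = 934.36, so the highest integer P_c is 934 mb.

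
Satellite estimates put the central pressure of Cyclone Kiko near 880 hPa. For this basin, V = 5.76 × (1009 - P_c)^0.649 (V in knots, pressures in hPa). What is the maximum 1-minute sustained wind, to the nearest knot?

ΔP = 1009 − 880 = 129 hPa.
129^0.649 ≈ 23.430.
V ≈ 5.76 × 23.430 ≈ 135.0 kt.

135 kt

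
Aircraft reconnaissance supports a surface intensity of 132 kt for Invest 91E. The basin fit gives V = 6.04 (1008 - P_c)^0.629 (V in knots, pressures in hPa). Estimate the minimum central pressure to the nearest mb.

873 mb

ΔP = (V / 6.04)^(1/0.629) = (132/6.04)^1.590.
132/6.04 = 21.854; 21.854^1.590 ≈ 134.78 mb.
P_c = 1008 − 134.78 = 873.22 ≈ 873 mb.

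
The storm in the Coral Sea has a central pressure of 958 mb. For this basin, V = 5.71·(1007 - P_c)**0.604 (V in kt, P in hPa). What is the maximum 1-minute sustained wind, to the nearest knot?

ΔP = 1007 − 958 = 49 mb.
49^0.604 ≈ 10.492.
V ≈ 5.71 × 10.492 ≈ 59.9 kt.

60 kt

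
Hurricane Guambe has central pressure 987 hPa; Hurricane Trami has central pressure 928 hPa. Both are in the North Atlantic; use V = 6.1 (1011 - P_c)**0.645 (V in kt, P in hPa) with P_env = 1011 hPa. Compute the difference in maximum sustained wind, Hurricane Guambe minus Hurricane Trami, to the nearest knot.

-58 kt

Hurricane Guambe: ΔP = 24; V ≈ 6.1 × 24^0.645 ≈ 47.38 kt.
Hurricane Trami: ΔP = 83; V ≈ 6.1 × 83^0.645 ≈ 105.47 kt.
Difference ≈ 47.38 − 105.47 = -58.09 → -58 kt.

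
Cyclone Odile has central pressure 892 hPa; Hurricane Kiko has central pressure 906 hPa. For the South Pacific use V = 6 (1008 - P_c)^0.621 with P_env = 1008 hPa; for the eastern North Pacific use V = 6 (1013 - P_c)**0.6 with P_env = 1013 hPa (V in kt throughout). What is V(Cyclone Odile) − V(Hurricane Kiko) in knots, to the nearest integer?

16 kt

Cyclone Odile: ΔP = 116; V ≈ 6 × 116^0.621 ≈ 114.86 kt.
Hurricane Kiko: ΔP = 107; V ≈ 6 × 107^0.6 ≈ 99.03 kt.
Difference ≈ 114.86 − 99.03 = 15.83 → 16 kt.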